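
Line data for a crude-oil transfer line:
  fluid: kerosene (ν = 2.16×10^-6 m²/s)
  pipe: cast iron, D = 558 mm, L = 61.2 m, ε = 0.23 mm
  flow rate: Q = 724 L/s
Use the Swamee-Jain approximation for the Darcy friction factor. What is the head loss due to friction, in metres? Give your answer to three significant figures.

h_f ≈ 0.825 m

V = 4Q/(πD²) = 4·0.724/(π·0.558²) = 2.961 m/s
Re = VD/ν = 2.961·0.558/2.16×10^-6 = 7.65×10^5 → turbulent
ε/D = 0.23/558 = 4.12×10^-4
Swamee-Jain: f = 0.01685
h_f = f(L/D)V²/(2g) = 0.01685·(61.2/0.558)·2.961²/(2·9.81) = 0.8254 m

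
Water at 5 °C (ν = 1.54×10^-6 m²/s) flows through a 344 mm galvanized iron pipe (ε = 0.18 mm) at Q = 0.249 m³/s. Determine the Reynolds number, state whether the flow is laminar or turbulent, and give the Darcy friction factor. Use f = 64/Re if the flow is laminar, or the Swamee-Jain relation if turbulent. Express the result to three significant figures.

Re ≈ 5.98×10^5; turbulent; f ≈ 0.0178

V = 4Q/(πD²) = 2.679 m/s
Re = VD/ν = 2.679·0.344/1.54×10^-6 = 5.98×10^5
Re > 4000 → turbulent; ε/D = 5.23×10^-4
Swamee-Jain: f = 0.01777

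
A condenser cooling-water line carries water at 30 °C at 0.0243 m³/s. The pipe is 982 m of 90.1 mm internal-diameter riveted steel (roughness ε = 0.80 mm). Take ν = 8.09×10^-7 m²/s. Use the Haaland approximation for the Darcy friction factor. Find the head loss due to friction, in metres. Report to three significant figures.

h_f ≈ 296 m

V = 4Q/(πD²) = 4·0.0243/(π·0.0901²) = 3.811 m/s
Re = VD/ν = 3.811·0.0901/8.09×10^-7 = 4.24×10^5 → turbulent
ε/D = 0.80/90.1 = 0.00888
Haaland: f = 0.03664
h_f = f(L/D)V²/(2g) = 0.03664·(982/0.0901)·3.811²/(2·9.81) = 295.7 m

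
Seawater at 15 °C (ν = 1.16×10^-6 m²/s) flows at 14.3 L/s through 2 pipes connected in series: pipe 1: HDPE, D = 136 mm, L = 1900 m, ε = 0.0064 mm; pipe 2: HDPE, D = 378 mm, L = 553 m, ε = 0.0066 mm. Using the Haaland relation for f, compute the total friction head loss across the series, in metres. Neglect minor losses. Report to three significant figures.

H ≈ 12.1 m

Pipe 1: V = 0.9844 m/s, Re = 1.15×10^5, ε/D = 4.71×10^-5, f = 0.01752, h_1 = f(L/D)V²/2g = 12.09 m
Pipe 2: V = 0.1274 m/s, Re = 4.15×10^4, ε/D = 1.75×10^-5, f = 0.02164, h_2 = f(L/D)V²/2g = 0.02621 m
Series → Q common, losses add: H = Σh = 12.11 m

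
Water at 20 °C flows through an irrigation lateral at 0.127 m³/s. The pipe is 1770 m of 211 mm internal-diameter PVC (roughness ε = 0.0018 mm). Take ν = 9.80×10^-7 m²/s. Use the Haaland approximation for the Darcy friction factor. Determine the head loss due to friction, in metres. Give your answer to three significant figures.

h_f ≈ 68.9 m

V = 4Q/(πD²) = 4·0.127/(π·0.211²) = 3.632 m/s
Re = VD/ν = 3.632·0.211/9.80×10^-7 = 7.82×10^5 → turbulent
ε/D = 0.0018/211 = 8.53×10^-6
Haaland: f = 0.01221
h_f = f(L/D)V²/(2g) = 0.01221·(1770/0.211)·3.632²/(2·9.81) = 68.86 m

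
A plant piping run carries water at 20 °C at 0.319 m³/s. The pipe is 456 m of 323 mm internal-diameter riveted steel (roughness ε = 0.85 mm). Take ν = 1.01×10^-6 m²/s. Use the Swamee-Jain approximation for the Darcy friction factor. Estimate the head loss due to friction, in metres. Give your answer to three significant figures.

h_f ≈ 27.7 m

V = 4Q/(πD²) = 4·0.319/(π·0.323²) = 3.893 m/s
Re = VD/ν = 3.893·0.323/1.01×10^-6 = 1.25×10^6 → turbulent
ε/D = 0.85/323 = 0.00263
Swamee-Jain: f = 0.02541
h_f = f(L/D)V²/(2g) = 0.02541·(456/0.323)·3.893²/(2·9.81) = 27.71 m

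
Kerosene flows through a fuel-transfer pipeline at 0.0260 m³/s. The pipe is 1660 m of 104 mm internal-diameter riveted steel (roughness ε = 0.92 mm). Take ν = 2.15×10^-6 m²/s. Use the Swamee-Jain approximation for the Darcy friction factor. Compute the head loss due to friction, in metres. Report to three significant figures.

V = 4Q/(πD²) = 4·0.0260/(π·0.104²) = 3.061 m/s
Re = VD/ν = 3.061·0.104/2.15×10^-6 = 1.48×10^5 → turbulent
ε/D = 0.92/104 = 0.00885
Swamee-Jain: f = 0.03701
h_f = f(L/D)V²/(2g) = 0.03701·(1660/0.104)·3.061²/(2·9.81) = 282.1 m

h_f ≈ 282 m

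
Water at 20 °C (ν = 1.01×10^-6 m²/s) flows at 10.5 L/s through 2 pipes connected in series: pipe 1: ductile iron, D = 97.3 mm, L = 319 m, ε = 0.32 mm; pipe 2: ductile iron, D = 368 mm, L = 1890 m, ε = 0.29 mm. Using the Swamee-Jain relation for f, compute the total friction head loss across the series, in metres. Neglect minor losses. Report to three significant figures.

H ≈ 9.39 m

Pipe 1: V = 1.412 m/s, Re = 1.36×10^5, ε/D = 0.00329, f = 0.02799, h_1 = f(L/D)V²/2g = 9.326 m
Pipe 2: V = 0.09872 m/s, Re = 3.60×10^4, ε/D = 7.88×10^-4, f = 0.02480, h_2 = f(L/D)V²/2g = 0.06327 m
Series → Q common, losses add: H = Σh = 9.390 m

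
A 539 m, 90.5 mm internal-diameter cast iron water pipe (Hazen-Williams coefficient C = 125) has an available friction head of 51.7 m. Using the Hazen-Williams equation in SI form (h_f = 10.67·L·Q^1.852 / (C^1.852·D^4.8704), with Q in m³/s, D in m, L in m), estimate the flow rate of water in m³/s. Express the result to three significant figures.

Q ≈ 0.0177 m³/s

Rearranging: Q = [h_f·C^1.852·D^4.8704 / (10.67·L)]^(1/1.852)
Q = [51.7·125^1.852·0.0905^4.8704 / (10.67·539)]^0.540 = 0.01771 m³/s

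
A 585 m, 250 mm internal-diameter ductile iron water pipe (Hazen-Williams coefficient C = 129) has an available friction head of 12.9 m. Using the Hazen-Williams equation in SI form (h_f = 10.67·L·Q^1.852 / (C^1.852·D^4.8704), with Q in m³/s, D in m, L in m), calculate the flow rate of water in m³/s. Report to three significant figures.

Q ≈ 0.120 m³/s

Rearranging: Q = [h_f·C^1.852·D^4.8704 / (10.67·L)]^(1/1.852)
Q = [12.9·129^1.852·0.250^4.8704 / (10.67·585)]^0.540 = 0.1196 m³/s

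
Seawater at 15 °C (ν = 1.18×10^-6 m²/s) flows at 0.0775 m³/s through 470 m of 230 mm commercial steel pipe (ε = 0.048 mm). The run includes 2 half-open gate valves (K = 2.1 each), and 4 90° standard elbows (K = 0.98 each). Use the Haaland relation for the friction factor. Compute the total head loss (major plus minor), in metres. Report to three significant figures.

H_L ≈ 7.17 m

V = 4Q/(πD²) = 1.865 m/s; V²/2g = 0.1773 m
Re = 3.64×10^5, ε/D = 2.09×10^-4 → f = 0.01581 (Haaland)
Major: h_f = f(L/D)·V²/2g = 0.01581·2043·0.1773 = 5.731 m
Minor: ΣK = 8.12; h_m = ΣK·V²/2g = 1.440 m
Total H_L = 5.731 + 1.440 = 7.171 m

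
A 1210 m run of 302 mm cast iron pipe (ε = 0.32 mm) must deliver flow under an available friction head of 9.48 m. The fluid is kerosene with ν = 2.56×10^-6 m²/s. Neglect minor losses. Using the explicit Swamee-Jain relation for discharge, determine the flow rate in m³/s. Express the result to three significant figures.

Swamee-Jain (Type II): Q = -0.965·√(gD⁵h_f/L)·ln[ε/(3.7D) + √(3.17ν²L/(gD³h_f))]
√(gD⁵h_f/L) = √(9.81·0.302⁵·9.48/1210) = 0.01390
ε/(3.7D) = 2.86×10^-4; √(3.17ν²L/(gD³h_f)) = 9.91×10^-5
Q = -0.965·0.01390·ln(3.854×10^-4) = 0.1054 m³/s
Check: V = 1.47 m/s, Re = 1.74×10^5, f = 0.02161, h_f = 9.56 m ≈ 9.48 m ✓

Q ≈ 0.105 m³/s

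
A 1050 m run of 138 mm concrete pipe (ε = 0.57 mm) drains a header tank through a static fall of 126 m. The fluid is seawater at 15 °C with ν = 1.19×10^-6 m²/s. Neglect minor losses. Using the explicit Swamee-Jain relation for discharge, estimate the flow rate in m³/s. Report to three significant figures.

Q ≈ 0.0501 m³/s

Swamee-Jain (Type II): Q = -0.965·√(gD⁵h_f/L)·ln[ε/(3.7D) + √(3.17ν²L/(gD³h_f))]
√(gD⁵h_f/L) = √(9.81·0.138⁵·126/1050) = 0.007676
ε/(3.7D) = 0.00112; √(3.17ν²L/(gD³h_f)) = 3.81×10^-5
Q = -0.965·0.007676·ln(0.001154) = 0.05010 m³/s
Check: V = 3.35 m/s, Re = 3.88×10^5, f = 0.02908, h_f = 127 m ≈ 126 m ✓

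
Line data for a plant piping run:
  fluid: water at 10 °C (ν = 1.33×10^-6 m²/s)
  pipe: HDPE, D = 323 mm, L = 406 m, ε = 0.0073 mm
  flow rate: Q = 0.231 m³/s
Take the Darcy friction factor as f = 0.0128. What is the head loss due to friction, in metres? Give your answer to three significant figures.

h_f ≈ 6.52 m

V = 4Q/(πD²) = 4·0.231/(π·0.323²) = 2.819 m/s
h_f = f(L/D)V²/(2g) = 0.01280·(406/0.323)·2.819²/(2·9.81) = 6.517 m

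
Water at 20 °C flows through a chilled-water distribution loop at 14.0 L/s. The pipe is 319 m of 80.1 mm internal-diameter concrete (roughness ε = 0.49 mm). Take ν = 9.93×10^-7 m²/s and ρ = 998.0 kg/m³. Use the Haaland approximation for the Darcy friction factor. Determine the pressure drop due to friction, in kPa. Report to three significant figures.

Δp ≈ 502 kPa

V = 4Q/(πD²) = 4·0.0140/(π·0.0801²) = 2.778 m/s
Re = VD/ν = 2.778·0.0801/9.93×10^-7 = 2.24×10^5 → turbulent
ε/D = 0.49/80.1 = 0.00612
Haaland: f = 0.03271
h_f = f(L/D)V²/(2g) = 0.03271·(319/0.0801)·2.778²/(2·9.81) = 51.26 m
Δp = ρg·h_f = 998.0·9.81·51.26 = 501.8 kPa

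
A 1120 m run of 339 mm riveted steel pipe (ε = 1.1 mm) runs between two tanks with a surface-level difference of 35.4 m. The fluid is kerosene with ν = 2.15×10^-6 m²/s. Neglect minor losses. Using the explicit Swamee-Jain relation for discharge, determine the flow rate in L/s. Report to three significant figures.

Q ≈ 252 L/s

Swamee-Jain (Type II): Q = -0.965·√(gD⁵h_f/L)·ln[ε/(3.7D) + √(3.17ν²L/(gD³h_f))]
√(gD⁵h_f/L) = √(9.81·0.339⁵·35.4/1120) = 0.03726
ε/(3.7D) = 8.77×10^-4; √(3.17ν²L/(gD³h_f)) = 3.48×10^-5
Q = -0.965·0.03726·ln(9.118×10^-4) = 0.2517 m³/s
Check: V = 2.79 m/s, Re = 4.40×10^5, f = 0.02716, h_f = 35.6 m ≈ 35.4 m ✓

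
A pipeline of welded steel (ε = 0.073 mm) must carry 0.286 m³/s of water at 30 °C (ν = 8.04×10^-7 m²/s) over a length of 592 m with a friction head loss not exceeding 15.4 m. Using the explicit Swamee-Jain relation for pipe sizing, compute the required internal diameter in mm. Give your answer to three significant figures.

D ≈ 333 mm

Swamee-Jain (Type III): D = 0.66·[ε^1.25·(LQ²/(gh_f))^4.75 + ν·Q^9.4·(L/(gh_f))^5.2]^0.04
LQ²/(gh_f) = 0.3205; L/(gh_f) = 3.919
Term 1 = ε^1.25·(…)^4.75 = 3.03×10^-8; Term 2 = ν·Q^9.4·(…)^5.2 = 7.58×10^-9
D = 0.66·(3.03×10^-8 + 7.58×10^-9)^0.04 = 0.3332 m = 333 mm
Check: V = 3.28 m/s, Re = 1.36×10^6, f = 0.01476, h_f = 14.4 m ≈ 15.4 m ✓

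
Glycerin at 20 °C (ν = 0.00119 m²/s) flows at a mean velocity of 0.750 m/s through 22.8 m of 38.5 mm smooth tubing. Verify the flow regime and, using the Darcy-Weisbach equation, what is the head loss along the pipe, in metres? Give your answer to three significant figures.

h_f ≈ 44.8 m

Re = VD/ν = 0.750·0.03850/0.00119 = 24.3 → laminar (Re < 2300)
f = 64/Re = 2.638
h_f = f(L/D)V²/(2g) = 2.638·(22.8/0.03850)·0.750²/(2·9.81) = 44.78 m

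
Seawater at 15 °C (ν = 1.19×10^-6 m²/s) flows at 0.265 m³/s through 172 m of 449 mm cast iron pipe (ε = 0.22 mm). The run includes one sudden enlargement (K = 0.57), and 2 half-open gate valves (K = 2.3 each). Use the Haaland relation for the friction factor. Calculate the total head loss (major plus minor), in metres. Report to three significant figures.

H_L ≈ 1.69 m

V = 4Q/(πD²) = 1.674 m/s; V²/2g = 0.1428 m
Re = 6.31×10^5, ε/D = 4.90×10^-4 → f = 0.01735 (Haaland)
Major: h_f = f(L/D)·V²/2g = 0.01735·383.1·0.1428 = 0.9487 m
Minor: ΣK = 5.17; h_m = ΣK·V²/2g = 0.7381 m
Total H_L = 0.9487 + 0.7381 = 1.687 m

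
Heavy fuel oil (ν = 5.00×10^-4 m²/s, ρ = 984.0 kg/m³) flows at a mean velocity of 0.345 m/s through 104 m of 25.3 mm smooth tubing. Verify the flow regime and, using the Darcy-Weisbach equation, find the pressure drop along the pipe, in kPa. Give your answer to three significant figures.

Re = VD/ν = 0.345·0.02530/5.00×10^-4 = 17.5 → laminar (Re < 2300)
f = 64/Re = 3.666
h_f = f(L/D)V²/(2g) = 3.666·(104/0.02530)·0.345²/(2·9.81) = 91.42 m
Δp = ρg·h_f = 984.0·9.81·91.42 = 882.5 kPa

Δp ≈ 883 kPa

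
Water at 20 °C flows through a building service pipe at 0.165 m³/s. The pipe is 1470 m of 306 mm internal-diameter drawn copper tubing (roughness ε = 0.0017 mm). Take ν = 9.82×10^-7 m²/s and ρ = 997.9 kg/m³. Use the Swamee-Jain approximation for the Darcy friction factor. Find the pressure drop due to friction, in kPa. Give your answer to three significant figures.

V = 4Q/(πD²) = 4·0.165/(π·0.306²) = 2.244 m/s
Re = VD/ν = 2.244·0.306/9.82×10^-7 = 6.99×10^5 → turbulent
ε/D = 0.0017/306 = 5.56×10^-6
Swamee-Jain: f = 0.01245
h_f = f(L/D)V²/(2g) = 0.01245·(1470/0.306)·2.244²/(2·9.81) = 15.35 m
Δp = ρg·h_f = 997.9·9.81·15.35 = 150.2 kPa

Δp ≈ 150 kPa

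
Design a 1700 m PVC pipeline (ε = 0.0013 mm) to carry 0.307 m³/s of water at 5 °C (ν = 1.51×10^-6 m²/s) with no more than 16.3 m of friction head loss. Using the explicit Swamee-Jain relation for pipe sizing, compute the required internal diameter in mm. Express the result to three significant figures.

Swamee-Jain (Type III): D = 0.66·[ε^1.25·(LQ²/(gh_f))^4.75 + ν·Q^9.4·(L/(gh_f))^5.2]^0.04
LQ²/(gh_f) = 1.002; L/(gh_f) = 10.63
Term 1 = ε^1.25·(…)^4.75 = 4.43×10^-8; Term 2 = ν·Q^9.4·(…)^5.2 = 4.97×10^-6
D = 0.66·(4.43×10^-8 + 4.97×10^-6)^0.04 = 0.4051 m = 405 mm
Check: V = 2.38 m/s, Re = 6.39×10^5, f = 0.01260, h_f = 15.3 m ≈ 16.3 m ✓

D ≈ 405 mm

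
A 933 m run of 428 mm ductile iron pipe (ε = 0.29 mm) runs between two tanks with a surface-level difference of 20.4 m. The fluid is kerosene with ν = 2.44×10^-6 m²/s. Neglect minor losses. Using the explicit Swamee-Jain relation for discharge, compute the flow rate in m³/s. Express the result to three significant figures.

Swamee-Jain (Type II): Q = -0.965·√(gD⁵h_f/L)·ln[ε/(3.7D) + √(3.17ν²L/(gD³h_f))]
√(gD⁵h_f/L) = √(9.81·0.428⁵·20.4/933) = 0.05550
ε/(3.7D) = 1.83×10^-4; √(3.17ν²L/(gD³h_f)) = 3.35×10^-5
Q = -0.965·0.05550·ln(2.166×10^-4) = 0.4519 m³/s
Check: V = 3.14 m/s, Re = 5.51×10^5, f = 0.01873, h_f = 20.5 m ≈ 20.4 m ✓

Q ≈ 0.452 m³/s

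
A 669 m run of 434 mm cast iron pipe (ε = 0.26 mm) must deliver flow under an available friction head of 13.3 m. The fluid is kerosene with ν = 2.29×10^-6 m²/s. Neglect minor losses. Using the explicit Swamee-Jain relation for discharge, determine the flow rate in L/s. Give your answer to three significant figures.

Q ≈ 452 L/s

Swamee-Jain (Type II): Q = -0.965·√(gD⁵h_f/L)·ln[ε/(3.7D) + √(3.17ν²L/(gD³h_f))]
√(gD⁵h_f/L) = √(9.81·0.434⁵·13.3/669) = 0.05480
ε/(3.7D) = 1.62×10^-4; √(3.17ν²L/(gD³h_f)) = 3.23×10^-5
Q = -0.965·0.05480·ln(1.942×10^-4) = 0.4520 m³/s
Check: V = 3.06 m/s, Re = 5.79×10^5, f = 0.01826, h_f = 13.4 m ≈ 13.3 m ✓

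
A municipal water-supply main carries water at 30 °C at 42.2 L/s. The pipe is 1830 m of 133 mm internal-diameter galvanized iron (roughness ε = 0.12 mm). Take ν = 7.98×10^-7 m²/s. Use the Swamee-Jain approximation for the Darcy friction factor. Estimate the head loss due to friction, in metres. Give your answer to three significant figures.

h_f ≈ 129 m

V = 4Q/(πD²) = 4·0.0422/(π·0.133²) = 3.038 m/s
Re = VD/ν = 3.038·0.133/7.98×10^-7 = 5.06×10^5 → turbulent
ε/D = 0.12/133 = 9.02×10^-4
Swamee-Jain: f = 0.01991
h_f = f(L/D)V²/(2g) = 0.01991·(1830/0.133)·3.038²/(2·9.81) = 128.8 m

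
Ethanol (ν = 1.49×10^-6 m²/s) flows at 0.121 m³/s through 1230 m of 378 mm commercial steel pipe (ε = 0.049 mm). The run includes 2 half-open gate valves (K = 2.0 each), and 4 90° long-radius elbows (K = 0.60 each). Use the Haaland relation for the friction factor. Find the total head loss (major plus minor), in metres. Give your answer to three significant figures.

V = 4Q/(πD²) = 1.078 m/s; V²/2g = 0.05925 m
Re = 2.74×10^5, ε/D = 1.30×10^-4 → f = 0.01568 (Haaland)
Major: h_f = f(L/D)·V²/2g = 0.01568·3254·0.05925 = 3.023 m
Minor: ΣK = 6.40; h_m = ΣK·V²/2g = 0.3792 m
Total H_L = 3.023 + 0.3792 = 3.402 m

H_L ≈ 3.40 m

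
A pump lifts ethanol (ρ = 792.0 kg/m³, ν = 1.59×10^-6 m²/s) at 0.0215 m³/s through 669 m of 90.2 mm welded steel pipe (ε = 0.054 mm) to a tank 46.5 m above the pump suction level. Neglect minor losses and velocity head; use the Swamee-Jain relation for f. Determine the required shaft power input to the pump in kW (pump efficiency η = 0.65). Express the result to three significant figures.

V = 4Q/(πD²) = 3.365 m/s; Re = 1.91×10^5; ε/D = 5.99×10^-4; f = 0.01951
h_f = f(L/D)V²/2g = 83.49 m
Total head H = z + h_f = 46.5 + 83.49 = 130.0 m
P_hyd = ρgQH = 792.0·9.81·0.0215·130.0 = 21.71 kW
P_shaft = P_hyd/η = 21.71/0.65 = 33.41 kW

P_shaft ≈ 33.4 kW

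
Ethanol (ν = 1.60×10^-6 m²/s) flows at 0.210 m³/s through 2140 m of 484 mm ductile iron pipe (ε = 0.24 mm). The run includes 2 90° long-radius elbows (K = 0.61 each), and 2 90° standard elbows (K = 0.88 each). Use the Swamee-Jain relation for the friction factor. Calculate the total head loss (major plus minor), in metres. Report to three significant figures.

V = 4Q/(πD²) = 1.141 m/s; V²/2g = 0.06640 m
Re = 3.45×10^5, ε/D = 4.96×10^-4 → f = 0.01813 (Swamee-Jain)
Major: h_f = f(L/D)·V²/2g = 0.01813·4421·0.06640 = 5.323 m
Minor: ΣK = 2.98; h_m = ΣK·V²/2g = 0.1979 m
Total H_L = 5.323 + 0.1979 = 5.521 m

H_L ≈ 5.52 m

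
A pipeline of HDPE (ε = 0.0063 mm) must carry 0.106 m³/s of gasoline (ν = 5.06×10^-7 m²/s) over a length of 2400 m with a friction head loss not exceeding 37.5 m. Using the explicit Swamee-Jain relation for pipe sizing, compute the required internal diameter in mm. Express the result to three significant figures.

D ≈ 237 mm

Swamee-Jain (Type III): D = 0.66·[ε^1.25·(LQ²/(gh_f))^4.75 + ν·Q^9.4·(L/(gh_f))^5.2]^0.04
LQ²/(gh_f) = 0.07330; L/(gh_f) = 6.524
Term 1 = ε^1.25·(…)^4.75 = 1.28×10^-12; Term 2 = ν·Q^9.4·(…)^5.2 = 5.99×10^-12
D = 0.66·(1.28×10^-12 + 5.99×10^-12)^0.04 = 0.2366 m = 237 mm
Check: V = 2.41 m/s, Re = 1.13×10^6, f = 0.01204, h_f = 36.2 m ≈ 37.5 m ✓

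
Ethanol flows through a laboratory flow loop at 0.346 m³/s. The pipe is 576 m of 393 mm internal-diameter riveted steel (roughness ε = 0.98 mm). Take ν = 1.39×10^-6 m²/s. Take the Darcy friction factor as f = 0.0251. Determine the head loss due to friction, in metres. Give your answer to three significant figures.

V = 4Q/(πD²) = 4·0.346/(π·0.393²) = 2.852 m/s
h_f = f(L/D)V²/(2g) = 0.02510·(576/0.393)·2.852²/(2·9.81) = 15.25 m

h_f ≈ 15.3 m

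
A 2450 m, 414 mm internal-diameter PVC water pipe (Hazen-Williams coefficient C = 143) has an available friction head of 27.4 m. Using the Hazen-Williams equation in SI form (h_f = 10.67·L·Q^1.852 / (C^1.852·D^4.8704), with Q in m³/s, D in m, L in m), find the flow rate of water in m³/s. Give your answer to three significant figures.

Q ≈ 0.346 m³/s

Rearranging: Q = [h_f·C^1.852·D^4.8704 / (10.67·L)]^(1/1.852)
Q = [27.4·143^1.852·0.414^4.8704 / (10.67·2450)]^0.540 = 0.3462 m³/s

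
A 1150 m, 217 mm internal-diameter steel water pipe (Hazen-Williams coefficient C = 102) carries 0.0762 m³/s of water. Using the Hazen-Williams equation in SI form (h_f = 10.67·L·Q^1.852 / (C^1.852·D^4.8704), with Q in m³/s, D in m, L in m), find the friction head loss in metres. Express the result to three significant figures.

h_f = 10.67·1150·0.0762^1.852 / (102^1.852·0.217^4.8704) = 33.89 m

h_f ≈ 33.9 m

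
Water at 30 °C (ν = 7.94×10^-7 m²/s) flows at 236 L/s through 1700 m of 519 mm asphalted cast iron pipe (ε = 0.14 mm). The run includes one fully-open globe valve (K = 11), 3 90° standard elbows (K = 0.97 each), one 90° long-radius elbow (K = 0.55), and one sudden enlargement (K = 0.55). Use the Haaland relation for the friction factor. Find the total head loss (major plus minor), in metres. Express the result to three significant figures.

H_L ≈ 4.18 m

V = 4Q/(πD²) = 1.116 m/s; V²/2g = 0.06343 m
Re = 7.29×10^5, ε/D = 2.70×10^-4 → f = 0.01555 (Haaland)
Major: h_f = f(L/D)·V²/2g = 0.01555·3276·0.06343 = 3.230 m
Minor: ΣK = 15.0; h_m = ΣK·V²/2g = 0.9520 m
Total H_L = 3.230 + 0.9520 = 4.182 m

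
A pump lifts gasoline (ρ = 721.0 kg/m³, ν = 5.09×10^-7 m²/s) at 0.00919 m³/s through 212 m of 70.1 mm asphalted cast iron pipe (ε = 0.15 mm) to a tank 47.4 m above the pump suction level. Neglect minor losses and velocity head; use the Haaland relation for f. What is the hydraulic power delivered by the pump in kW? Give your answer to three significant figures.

V = 4Q/(πD²) = 2.381 m/s; Re = 3.28×10^5; ε/D = 0.00214; f = 0.02436
h_f = f(L/D)V²/2g = 21.29 m
Total head H = z + h_f = 47.4 + 21.29 = 68.69 m
P_hyd = ρgQH = 721.0·9.81·0.00919·68.69 = 4.465 kW

P_hyd ≈ 4.46 kW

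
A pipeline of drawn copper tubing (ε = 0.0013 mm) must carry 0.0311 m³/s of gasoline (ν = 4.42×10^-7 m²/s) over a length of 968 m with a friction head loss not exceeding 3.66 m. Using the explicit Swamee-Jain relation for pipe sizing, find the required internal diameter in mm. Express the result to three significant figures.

D ≈ 198 mm

Swamee-Jain (Type III): D = 0.66·[ε^1.25·(LQ²/(gh_f))^4.75 + ν·Q^9.4·(L/(gh_f))^5.2]^0.04
LQ²/(gh_f) = 0.02608; L/(gh_f) = 26.96
Term 1 = ε^1.25·(…)^4.75 = 1.32×10^-15; Term 2 = ν·Q^9.4·(…)^5.2 = 8.26×10^-14
D = 0.66·(1.32×10^-15 + 8.26×10^-14)^0.04 = 0.1979 m = 198 mm
Check: V = 1.01 m/s, Re = 4.53×10^5, f = 0.01343, h_f = 3.42 m ≈ 3.66 m ✓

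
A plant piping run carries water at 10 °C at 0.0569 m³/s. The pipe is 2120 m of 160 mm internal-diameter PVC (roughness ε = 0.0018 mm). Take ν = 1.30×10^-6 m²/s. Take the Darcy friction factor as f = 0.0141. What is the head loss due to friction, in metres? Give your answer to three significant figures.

V = 4Q/(πD²) = 4·0.0569/(π·0.160²) = 2.830 m/s
h_f = f(L/D)V²/(2g) = 0.01410·(2120/0.160)·2.830²/(2·9.81) = 76.26 m

h_f ≈ 76.3 m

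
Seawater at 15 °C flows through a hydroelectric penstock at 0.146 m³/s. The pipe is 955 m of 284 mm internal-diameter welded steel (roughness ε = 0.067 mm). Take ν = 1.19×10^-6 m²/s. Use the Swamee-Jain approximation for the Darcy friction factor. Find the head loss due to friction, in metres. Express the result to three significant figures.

h_f ≈ 14.3 m

V = 4Q/(πD²) = 4·0.146/(π·0.284²) = 2.305 m/s
Re = VD/ν = 2.305·0.284/1.19×10^-6 = 5.50×10^5 → turbulent
ε/D = 0.067/284 = 2.36×10^-4
Swamee-Jain: f = 0.01572
h_f = f(L/D)V²/(2g) = 0.01572·(955/0.284)·2.305²/(2·9.81) = 14.31 m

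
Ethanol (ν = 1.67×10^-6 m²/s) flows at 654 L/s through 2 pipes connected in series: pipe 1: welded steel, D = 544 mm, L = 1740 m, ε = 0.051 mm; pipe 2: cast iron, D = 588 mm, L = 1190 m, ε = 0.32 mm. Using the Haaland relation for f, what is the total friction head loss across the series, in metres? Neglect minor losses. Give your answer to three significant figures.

H ≈ 27.7 m

Pipe 1: V = 2.814 m/s, Re = 9.17×10^5, ε/D = 9.37×10^-5, f = 0.01333, h_1 = f(L/D)V²/2g = 17.21 m
Pipe 2: V = 2.408 m/s, Re = 8.48×10^5, ε/D = 5.44×10^-4, f = 0.01754, h_2 = f(L/D)V²/2g = 10.49 m
Series → Q common, losses add: H = Σh = 27.70 m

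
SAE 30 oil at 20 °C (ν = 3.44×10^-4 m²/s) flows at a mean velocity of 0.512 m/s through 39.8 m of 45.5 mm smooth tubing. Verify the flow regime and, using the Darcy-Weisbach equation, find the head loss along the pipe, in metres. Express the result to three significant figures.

h_f ≈ 11.0 m

Re = VD/ν = 0.512·0.04550/3.44×10^-4 = 67.7 → laminar (Re < 2300)
f = 64/Re = 0.9451
h_f = f(L/D)V²/(2g) = 0.9451·(39.8/0.04550)·0.512²/(2·9.81) = 11.05 m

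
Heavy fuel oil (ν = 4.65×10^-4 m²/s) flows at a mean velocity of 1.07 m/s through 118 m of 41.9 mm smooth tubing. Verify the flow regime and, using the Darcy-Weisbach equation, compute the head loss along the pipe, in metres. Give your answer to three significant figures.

h_f ≈ 109 m

Re = VD/ν = 1.07·0.04190/4.65×10^-4 = 96.4 → laminar (Re < 2300)
f = 64/Re = 0.6638
h_f = f(L/D)V²/(2g) = 0.6638·(118/0.04190)·1.07²/(2·9.81) = 109.1 m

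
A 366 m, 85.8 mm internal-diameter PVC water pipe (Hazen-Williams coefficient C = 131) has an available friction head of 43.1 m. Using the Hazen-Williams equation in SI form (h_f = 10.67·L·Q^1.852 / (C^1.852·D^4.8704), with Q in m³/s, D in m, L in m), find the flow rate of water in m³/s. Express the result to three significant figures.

Q ≈ 0.0180 m³/s

Rearranging: Q = [h_f·C^1.852·D^4.8704 / (10.67·L)]^(1/1.852)
Q = [43.1·131^1.852·0.0858^4.8704 / (10.67·366)]^0.540 = 0.01802 m³/s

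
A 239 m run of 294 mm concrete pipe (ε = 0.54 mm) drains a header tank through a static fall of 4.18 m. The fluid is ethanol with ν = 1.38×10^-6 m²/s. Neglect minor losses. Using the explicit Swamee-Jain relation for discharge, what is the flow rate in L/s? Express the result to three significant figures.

Q ≈ 141 L/s

Swamee-Jain (Type II): Q = -0.965·√(gD⁵h_f/L)·ln[ε/(3.7D) + √(3.17ν²L/(gD³h_f))]
√(gD⁵h_f/L) = √(9.81·0.294⁵·4.18/239) = 0.01941
ε/(3.7D) = 4.96×10^-4; √(3.17ν²L/(gD³h_f)) = 3.72×10^-5
Q = -0.965·0.01941·ln(5.336×10^-4) = 0.1412 m³/s
Check: V = 2.08 m/s, Re = 4.43×10^5, f = 0.02346, h_f = 4.20 m ≈ 4.18 m ✓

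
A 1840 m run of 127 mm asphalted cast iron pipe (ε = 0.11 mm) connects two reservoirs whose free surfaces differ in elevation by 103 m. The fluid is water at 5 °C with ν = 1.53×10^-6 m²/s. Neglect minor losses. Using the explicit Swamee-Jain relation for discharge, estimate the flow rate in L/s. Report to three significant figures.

Q ≈ 33.1 L/s

Swamee-Jain (Type II): Q = -0.965·√(gD⁵h_f/L)·ln[ε/(3.7D) + √(3.17ν²L/(gD³h_f))]
√(gD⁵h_f/L) = √(9.81·0.127⁵·103/1840) = 0.004259
ε/(3.7D) = 2.34×10^-4; √(3.17ν²L/(gD³h_f)) = 8.12×10^-5
Q = -0.965·0.004259·ln(3.153×10^-4) = 0.03314 m³/s
Check: V = 2.62 m/s, Re = 2.17×10^5, f = 0.02054, h_f = 104 m ≈ 103 m ✓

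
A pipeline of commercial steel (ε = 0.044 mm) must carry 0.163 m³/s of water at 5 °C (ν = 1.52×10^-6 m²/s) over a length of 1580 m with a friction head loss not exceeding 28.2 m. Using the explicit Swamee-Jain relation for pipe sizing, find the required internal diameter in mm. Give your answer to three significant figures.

D ≈ 288 mm

Swamee-Jain (Type III): D = 0.66·[ε^1.25·(LQ²/(gh_f))^4.75 + ν·Q^9.4·(L/(gh_f))^5.2]^0.04
LQ²/(gh_f) = 0.1517; L/(gh_f) = 5.711
Term 1 = ε^1.25·(…)^4.75 = 4.62×10^-10; Term 2 = ν·Q^9.4·(…)^5.2 = 5.15×10^-10
D = 0.66·(4.62×10^-10 + 5.15×10^-10)^0.04 = 0.2878 m = 288 mm
Check: V = 2.51 m/s, Re = 4.74×10^5, f = 0.01513, h_f = 26.6 m ≈ 28.2 m ✓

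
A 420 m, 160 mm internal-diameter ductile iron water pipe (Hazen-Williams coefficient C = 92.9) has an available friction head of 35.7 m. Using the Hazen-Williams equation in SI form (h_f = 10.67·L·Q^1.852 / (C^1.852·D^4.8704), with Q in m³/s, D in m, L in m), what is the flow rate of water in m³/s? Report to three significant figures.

Rearranging: Q = [h_f·C^1.852·D^4.8704 / (10.67·L)]^(1/1.852)
Q = [35.7·92.9^1.852·0.160^4.8704 / (10.67·420)]^0.540 = 0.05518 m³/s

Q ≈ 0.0552 m³/s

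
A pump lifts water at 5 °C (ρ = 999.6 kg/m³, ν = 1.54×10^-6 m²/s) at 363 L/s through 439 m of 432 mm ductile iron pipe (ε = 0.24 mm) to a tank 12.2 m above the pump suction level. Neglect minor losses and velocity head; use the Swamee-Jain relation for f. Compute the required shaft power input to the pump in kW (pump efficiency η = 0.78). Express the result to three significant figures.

V = 4Q/(πD²) = 2.477 m/s; Re = 6.95×10^5; ε/D = 5.56×10^-4; f = 0.01787
h_f = f(L/D)V²/2g = 5.677 m
Total head H = z + h_f = 12.2 + 5.677 = 17.88 m
P_hyd = ρgQH = 999.6·9.81·0.363·17.88 = 63.64 kW
P_shaft = P_hyd/η = 63.64/0.78 = 81.58 kW

P_shaft ≈ 81.6 kW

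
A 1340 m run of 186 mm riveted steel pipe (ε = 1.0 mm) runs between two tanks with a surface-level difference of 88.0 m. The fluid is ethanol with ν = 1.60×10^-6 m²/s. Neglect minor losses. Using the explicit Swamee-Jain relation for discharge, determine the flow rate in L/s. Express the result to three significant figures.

Swamee-Jain (Type II): Q = -0.965·√(gD⁵h_f/L)·ln[ε/(3.7D) + √(3.17ν²L/(gD³h_f))]
√(gD⁵h_f/L) = √(9.81·0.186⁵·88.0/1340) = 0.01198
ε/(3.7D) = 0.00145; √(3.17ν²L/(gD³h_f)) = 4.42×10^-5
Q = -0.965·0.01198·ln(0.001497) = 0.07517 m³/s
Check: V = 2.77 m/s, Re = 3.22×10^5, f = 0.03146, h_f = 88.4 m ≈ 88.0 m ✓

Q ≈ 75.2 L/s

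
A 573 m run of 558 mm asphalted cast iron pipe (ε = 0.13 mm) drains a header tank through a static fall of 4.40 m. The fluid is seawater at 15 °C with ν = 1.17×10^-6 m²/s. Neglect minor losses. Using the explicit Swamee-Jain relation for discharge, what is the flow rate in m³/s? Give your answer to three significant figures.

Swamee-Jain (Type II): Q = -0.965·√(gD⁵h_f/L)·ln[ε/(3.7D) + √(3.17ν²L/(gD³h_f))]
√(gD⁵h_f/L) = √(9.81·0.558⁵·4.40/573) = 0.06384
ε/(3.7D) = 6.30×10^-5; √(3.17ν²L/(gD³h_f)) = 1.82×10^-5
Q = -0.965·0.06384·ln(8.117×10^-5) = 0.5802 m³/s
Check: V = 2.37 m/s, Re = 1.13×10^6, f = 0.01503, h_f = 4.43 m ≈ 4.40 m ✓

Q ≈ 0.580 m³/s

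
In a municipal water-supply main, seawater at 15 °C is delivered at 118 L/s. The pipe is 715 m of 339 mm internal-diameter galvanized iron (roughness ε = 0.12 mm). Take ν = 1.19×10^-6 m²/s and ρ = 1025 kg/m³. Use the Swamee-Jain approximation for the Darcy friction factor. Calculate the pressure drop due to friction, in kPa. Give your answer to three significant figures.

V = 4Q/(πD²) = 4·0.118/(π·0.339²) = 1.307 m/s
Re = VD/ν = 1.307·0.339/1.19×10^-6 = 3.72×10^5 → turbulent
ε/D = 0.12/339 = 3.54×10^-4
Swamee-Jain: f = 0.01713
h_f = f(L/D)V²/(2g) = 0.01713·(715/0.339)·1.307²/(2·9.81) = 3.147 m
Δp = ρg·h_f = 1025·9.81·3.147 = 31.65 kPa

Δp ≈ 31.6 kPa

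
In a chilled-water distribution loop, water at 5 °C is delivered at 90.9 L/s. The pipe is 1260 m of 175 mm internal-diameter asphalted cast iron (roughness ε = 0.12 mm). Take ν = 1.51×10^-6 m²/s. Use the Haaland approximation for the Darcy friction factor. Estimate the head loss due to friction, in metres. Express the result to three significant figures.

V = 4Q/(πD²) = 4·0.0909/(π·0.175²) = 3.779 m/s
Re = VD/ν = 3.779·0.175/1.51×10^-6 = 4.38×10^5 → turbulent
ε/D = 0.12/175 = 6.86×10^-4
Haaland: f = 0.01875
h_f = f(L/D)V²/(2g) = 0.01875·(1260/0.175)·3.779²/(2·9.81) = 98.30 m

h_f ≈ 98.3 m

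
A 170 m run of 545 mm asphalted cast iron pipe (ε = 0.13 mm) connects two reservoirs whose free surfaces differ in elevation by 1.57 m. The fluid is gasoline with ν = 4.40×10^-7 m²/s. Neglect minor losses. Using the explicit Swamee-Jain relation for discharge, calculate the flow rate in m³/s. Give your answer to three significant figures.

Q ≈ 0.608 m³/s

Swamee-Jain (Type II): Q = -0.965·√(gD⁵h_f/L)·ln[ε/(3.7D) + √(3.17ν²L/(gD³h_f))]
√(gD⁵h_f/L) = √(9.81·0.545⁵·1.57/170) = 0.06600
ε/(3.7D) = 6.45×10^-5; √(3.17ν²L/(gD³h_f)) = 6.47×10^-6
Q = -0.965·0.06600·ln(7.094×10^-5) = 0.6085 m³/s
Check: V = 2.61 m/s, Re = 3.23×10^6, f = 0.01459, h_f = 1.58 m ≈ 1.57 m ✓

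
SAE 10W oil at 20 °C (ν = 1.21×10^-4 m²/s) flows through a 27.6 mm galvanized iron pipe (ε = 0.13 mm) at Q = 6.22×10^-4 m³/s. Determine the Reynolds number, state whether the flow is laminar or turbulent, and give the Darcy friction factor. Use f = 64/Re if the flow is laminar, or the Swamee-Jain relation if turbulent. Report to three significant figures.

Re ≈ 237; laminar; f = 64/Re ≈ 0.270

V = 4Q/(πD²) = 1.040 m/s
Re = VD/ν = 1.040·0.0276/1.21×10^-4 = 237
Re < 2300 → laminar → f = 64/Re = 0.2699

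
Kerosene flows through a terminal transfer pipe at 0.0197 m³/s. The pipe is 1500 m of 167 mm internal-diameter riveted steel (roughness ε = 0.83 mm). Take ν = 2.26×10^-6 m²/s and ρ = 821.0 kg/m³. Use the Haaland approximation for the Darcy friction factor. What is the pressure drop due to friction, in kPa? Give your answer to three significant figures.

Δp ≈ 94.4 kPa

V = 4Q/(πD²) = 4·0.0197/(π·0.167²) = 0.8994 m/s
Re = VD/ν = 0.8994·0.167/2.26×10^-6 = 6.65×10^4 → turbulent
ε/D = 0.83/167 = 0.00497
Haaland: f = 0.03164
h_f = f(L/D)V²/(2g) = 0.03164·(1500/0.167)·0.8994²/(2·9.81) = 11.72 m
Δp = ρg·h_f = 821.0·9.81·11.72 = 94.36 kPa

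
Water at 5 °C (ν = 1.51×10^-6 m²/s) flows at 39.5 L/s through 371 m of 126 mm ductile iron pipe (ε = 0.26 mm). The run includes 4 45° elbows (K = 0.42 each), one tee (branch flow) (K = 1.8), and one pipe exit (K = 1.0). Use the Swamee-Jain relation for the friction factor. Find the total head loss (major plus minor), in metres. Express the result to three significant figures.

H_L ≈ 39.1 m

V = 4Q/(πD²) = 3.168 m/s; V²/2g = 0.5115 m
Re = 2.64×10^5, ε/D = 0.00206 → f = 0.02444 (Swamee-Jain)
Major: h_f = f(L/D)·V²/2g = 0.02444·2944·0.5115 = 36.81 m
Minor: ΣK = 4.48; h_m = ΣK·V²/2g = 2.291 m
Total H_L = 36.81 + 2.291 = 39.10 m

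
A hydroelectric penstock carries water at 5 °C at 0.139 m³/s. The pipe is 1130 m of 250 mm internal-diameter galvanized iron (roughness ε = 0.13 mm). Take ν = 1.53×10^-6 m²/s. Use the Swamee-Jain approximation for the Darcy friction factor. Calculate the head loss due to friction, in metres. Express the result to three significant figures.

h_f ≈ 33.2 m

V = 4Q/(πD²) = 4·0.139/(π·0.250²) = 2.832 m/s
Re = VD/ν = 2.832·0.250/1.53×10^-6 = 4.63×10^5 → turbulent
ε/D = 0.13/250 = 5.20×10^-4
Swamee-Jain: f = 0.01797
h_f = f(L/D)V²/(2g) = 0.01797·(1130/0.250)·2.832²/(2·9.81) = 33.20 m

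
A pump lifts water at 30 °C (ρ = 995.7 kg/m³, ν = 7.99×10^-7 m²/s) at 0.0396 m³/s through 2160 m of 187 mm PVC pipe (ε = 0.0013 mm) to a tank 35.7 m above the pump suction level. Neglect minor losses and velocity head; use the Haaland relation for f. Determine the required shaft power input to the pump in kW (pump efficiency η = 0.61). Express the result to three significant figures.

V = 4Q/(πD²) = 1.442 m/s; Re = 3.37×10^5; ε/D = 6.95×10^-6; f = 0.01409
h_f = f(L/D)V²/2g = 17.25 m
Total head H = z + h_f = 35.7 + 17.25 = 52.95 m
P_hyd = ρgQH = 995.7·9.81·0.0396·52.95 = 20.48 kW
P_shaft = P_hyd/η = 20.48/0.61 = 33.57 kW

P_shaft ≈ 33.6 kW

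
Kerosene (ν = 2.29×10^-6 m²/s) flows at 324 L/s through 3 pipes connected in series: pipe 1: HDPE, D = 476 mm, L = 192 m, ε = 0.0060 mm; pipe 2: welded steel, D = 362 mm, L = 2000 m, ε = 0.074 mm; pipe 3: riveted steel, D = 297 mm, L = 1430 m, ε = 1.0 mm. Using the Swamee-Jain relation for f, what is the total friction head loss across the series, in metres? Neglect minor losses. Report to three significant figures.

Pipe 1: V = 1.821 m/s, Re = 3.78×10^5, ε/D = 1.26×10^-5, f = 0.01394, h_1 = f(L/D)V²/2g = 0.9499 m
Pipe 2: V = 3.148 m/s, Re = 4.98×10^5, ε/D = 2.04×10^-4, f = 0.01556, h_2 = f(L/D)V²/2g = 43.42 m
Pipe 3: V = 4.677 m/s, Re = 6.07×10^5, ε/D = 0.00337, f = 0.02734, h_3 = f(L/D)V²/2g = 146.7 m
Series → Q common, losses add: H = Σh = 191.1 m

H ≈ 191 m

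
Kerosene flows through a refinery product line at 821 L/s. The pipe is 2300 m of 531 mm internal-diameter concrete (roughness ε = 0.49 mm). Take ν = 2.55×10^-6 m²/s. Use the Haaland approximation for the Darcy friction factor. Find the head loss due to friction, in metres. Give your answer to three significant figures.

h_f ≈ 59.7 m

V = 4Q/(πD²) = 4·0.821/(π·0.531²) = 3.707 m/s
Re = VD/ν = 3.707·0.531/2.55×10^-6 = 7.72×10^5 → turbulent
ε/D = 0.49/531 = 9.23×10^-4
Haaland: f = 0.01966
h_f = f(L/D)V²/(2g) = 0.01966·(2300/0.531)·3.707²/(2·9.81) = 59.65 m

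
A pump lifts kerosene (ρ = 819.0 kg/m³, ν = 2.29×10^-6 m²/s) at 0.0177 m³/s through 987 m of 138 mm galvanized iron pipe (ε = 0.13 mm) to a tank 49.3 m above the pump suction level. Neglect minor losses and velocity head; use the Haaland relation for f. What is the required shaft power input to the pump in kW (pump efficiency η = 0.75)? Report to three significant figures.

V = 4Q/(πD²) = 1.183 m/s; Re = 7.13×10^4; ε/D = 9.42×10^-4; f = 0.02254
h_f = f(L/D)V²/2g = 11.50 m
Total head H = z + h_f = 49.3 + 11.50 = 60.80 m
P_hyd = ρgQH = 819.0·9.81·0.0177·60.80 = 8.647 kW
P_shaft = P_hyd/η = 8.647/0.75 = 11.53 kW

P_shaft ≈ 11.5 kW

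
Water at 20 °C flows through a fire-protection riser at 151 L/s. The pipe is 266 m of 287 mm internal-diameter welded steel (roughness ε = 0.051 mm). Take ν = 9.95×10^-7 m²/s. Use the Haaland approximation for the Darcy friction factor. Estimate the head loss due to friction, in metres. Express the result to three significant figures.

h_f ≈ 3.79 m

V = 4Q/(πD²) = 4·0.151/(π·0.287²) = 2.334 m/s
Re = VD/ν = 2.334·0.287/9.95×10^-7 = 6.73×10^5 → turbulent
ε/D = 0.051/287 = 1.78×10^-4
Haaland: f = 0.01472
h_f = f(L/D)V²/(2g) = 0.01472·(266/0.287)·2.334²/(2·9.81) = 3.788 m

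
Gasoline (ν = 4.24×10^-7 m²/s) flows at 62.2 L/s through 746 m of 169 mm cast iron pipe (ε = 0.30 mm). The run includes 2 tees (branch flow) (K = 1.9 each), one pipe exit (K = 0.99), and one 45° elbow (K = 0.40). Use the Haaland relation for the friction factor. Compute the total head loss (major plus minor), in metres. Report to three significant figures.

V = 4Q/(πD²) = 2.773 m/s; V²/2g = 0.3919 m
Re = 1.11×10^6, ε/D = 0.00178 → f = 0.02290 (Haaland)
Major: h_f = f(L/D)·V²/2g = 0.02290·4414·0.3919 = 39.61 m
Minor: ΣK = 5.19; h_m = ΣK·V²/2g = 2.034 m
Total H_L = 39.61 + 2.034 = 41.65 m

H_L ≈ 41.6 m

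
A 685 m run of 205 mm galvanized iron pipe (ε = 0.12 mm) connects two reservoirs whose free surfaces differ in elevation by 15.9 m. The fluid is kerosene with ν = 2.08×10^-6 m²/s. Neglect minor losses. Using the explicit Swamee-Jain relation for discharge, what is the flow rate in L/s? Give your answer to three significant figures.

Swamee-Jain (Type II): Q = -0.965·√(gD⁵h_f/L)·ln[ε/(3.7D) + √(3.17ν²L/(gD³h_f))]
√(gD⁵h_f/L) = √(9.81·0.205⁵·15.9/685) = 0.009080
ε/(3.7D) = 1.58×10^-4; √(3.17ν²L/(gD³h_f)) = 8.36×10^-5
Q = -0.965·0.009080·ln(2.418×10^-4) = 0.07296 m³/s
Check: V = 2.21 m/s, Re = 2.18×10^5, f = 0.01924, h_f = 16.0 m ≈ 15.9 m ✓

Q ≈ 73.0 L/s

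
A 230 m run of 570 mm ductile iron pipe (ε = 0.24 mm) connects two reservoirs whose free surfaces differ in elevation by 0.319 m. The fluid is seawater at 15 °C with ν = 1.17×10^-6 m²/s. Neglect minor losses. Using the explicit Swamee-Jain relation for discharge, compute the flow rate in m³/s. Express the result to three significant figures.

Swamee-Jain (Type II): Q = -0.965·√(gD⁵h_f/L)·ln[ε/(3.7D) + √(3.17ν²L/(gD³h_f))]
√(gD⁵h_f/L) = √(9.81·0.570⁵·0.319/230) = 0.02861
ε/(3.7D) = 1.14×10^-4; √(3.17ν²L/(gD³h_f)) = 4.15×10^-5
Q = -0.965·0.02861·ln(1.553×10^-4) = 0.2422 m³/s
Check: V = 0.949 m/s, Re = 4.62×10^5, f = 0.01734, h_f = 0.321 m ≈ 0.319 m ✓

Q ≈ 0.242 m³/s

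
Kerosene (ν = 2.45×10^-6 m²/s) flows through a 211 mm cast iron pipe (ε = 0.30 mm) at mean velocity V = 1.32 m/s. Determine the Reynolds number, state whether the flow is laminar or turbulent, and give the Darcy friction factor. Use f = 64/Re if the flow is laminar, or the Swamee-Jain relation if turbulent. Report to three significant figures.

Re = VD/ν = 1.320·0.211/2.45×10^-6 = 1.14×10^5
Re > 4000 → turbulent; ε/D = 0.00142
Swamee-Jain: f = 0.02348

Re ≈ 1.14×10^5; turbulent; f ≈ 0.0235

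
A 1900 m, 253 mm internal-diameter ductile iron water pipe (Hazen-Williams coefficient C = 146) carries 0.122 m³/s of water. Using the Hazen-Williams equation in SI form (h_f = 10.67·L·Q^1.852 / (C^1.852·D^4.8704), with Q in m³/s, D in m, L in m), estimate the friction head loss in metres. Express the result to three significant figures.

h_f = 10.67·1900·0.122^1.852 / (146^1.852·0.253^4.8704) = 32.62 m

h_f ≈ 32.6 m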